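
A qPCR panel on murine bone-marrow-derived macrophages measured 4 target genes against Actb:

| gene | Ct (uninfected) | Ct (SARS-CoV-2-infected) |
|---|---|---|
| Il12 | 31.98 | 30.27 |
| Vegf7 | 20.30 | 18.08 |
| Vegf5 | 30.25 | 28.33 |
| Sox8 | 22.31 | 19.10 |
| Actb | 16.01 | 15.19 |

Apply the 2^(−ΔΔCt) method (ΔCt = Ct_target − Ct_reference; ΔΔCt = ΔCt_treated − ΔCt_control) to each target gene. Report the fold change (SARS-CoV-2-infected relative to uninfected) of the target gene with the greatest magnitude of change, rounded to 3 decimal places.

Il12: ΔΔCt = (30.27−15.19) − (31.98−16.01) = 15.08 − 15.97 = -0.89; fold change = 2^0.89 = 1.853
Vegf7: ΔΔCt = (18.08−15.19) − (20.30−16.01) = 2.89 − 4.29 = -1.40; fold change = 2^1.40 = 2.639
Vegf5: ΔΔCt = (28.33−15.19) − (30.25−16.01) = 13.14 − 14.24 = -1.10; fold change = 2^1.10 = 2.144
Sox8: ΔΔCt = (19.10−15.19) − (22.31−16.01) = 3.91 − 6.30 = -2.39; fold change = 2^2.39 = 5.242
Sox8 has the largest |ΔΔCt| = 2.39.

5.242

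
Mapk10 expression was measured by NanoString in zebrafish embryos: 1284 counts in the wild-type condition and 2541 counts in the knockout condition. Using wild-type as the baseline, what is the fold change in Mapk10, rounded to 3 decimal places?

1.979

Fold change = 2541 / 1284 = 1.9790
Mapk10 is upregulated.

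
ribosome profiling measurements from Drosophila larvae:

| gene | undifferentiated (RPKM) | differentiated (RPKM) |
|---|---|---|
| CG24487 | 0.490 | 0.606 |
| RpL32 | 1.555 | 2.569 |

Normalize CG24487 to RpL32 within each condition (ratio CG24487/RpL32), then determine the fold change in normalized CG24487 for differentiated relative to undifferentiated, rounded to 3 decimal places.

CG24487/RpL32 (undifferentiated) = 0.490 / 1.555 = 0.31511
CG24487/RpL32 (differentiated) = 0.606 / 2.569 = 0.23589
Fold change = 0.23589 / 0.31511 = 0.7486

0.749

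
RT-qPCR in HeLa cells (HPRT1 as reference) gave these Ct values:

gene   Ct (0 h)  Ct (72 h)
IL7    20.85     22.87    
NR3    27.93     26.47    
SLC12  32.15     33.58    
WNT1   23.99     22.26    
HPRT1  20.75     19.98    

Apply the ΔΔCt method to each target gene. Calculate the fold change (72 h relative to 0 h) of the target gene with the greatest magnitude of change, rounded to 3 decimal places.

0.145

IL7: ΔΔCt = (22.87−19.98) − (20.85−20.75) = 2.89 − 0.10 = 2.79; fold change = 2^-2.79 = 0.145
NR3: ΔΔCt = (26.47−19.98) − (27.93−20.75) = 6.49 − 7.18 = -0.69; fold change = 2^0.69 = 1.613
SLC12: ΔΔCt = (33.58−19.98) − (32.15−20.75) = 13.60 − 11.40 = 2.20; fold change = 2^-2.20 = 0.218
WNT1: ΔΔCt = (22.26−19.98) − (23.99−20.75) = 2.28 − 3.24 = -0.96; fold change = 2^0.96 = 1.945
IL7 has the largest |ΔΔCt| = 2.79.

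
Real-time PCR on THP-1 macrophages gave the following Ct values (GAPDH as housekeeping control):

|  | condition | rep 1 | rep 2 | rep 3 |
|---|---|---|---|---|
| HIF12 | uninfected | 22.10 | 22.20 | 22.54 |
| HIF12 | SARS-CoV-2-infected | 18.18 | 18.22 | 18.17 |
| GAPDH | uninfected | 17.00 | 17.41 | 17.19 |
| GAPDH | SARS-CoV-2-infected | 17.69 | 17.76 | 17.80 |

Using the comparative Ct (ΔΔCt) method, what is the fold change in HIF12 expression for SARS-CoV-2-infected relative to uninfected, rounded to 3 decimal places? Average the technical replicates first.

24.933

Mean Ct: HIF12 uninfected 22.280; HIF12 SARS-CoV-2-infected 18.190; GAPDH uninfected 17.200; GAPDH SARS-CoV-2-infected 17.750
ΔCt(uninfected) = 22.280 − 17.200 = 5.080
ΔCt(SARS-CoV-2-infected) = 18.190 − 17.750 = 0.440
ΔΔCt = 0.440 − 5.080 = -4.640
Fold change = 2^(−(-4.640)) = 2^4.640 = 24.9333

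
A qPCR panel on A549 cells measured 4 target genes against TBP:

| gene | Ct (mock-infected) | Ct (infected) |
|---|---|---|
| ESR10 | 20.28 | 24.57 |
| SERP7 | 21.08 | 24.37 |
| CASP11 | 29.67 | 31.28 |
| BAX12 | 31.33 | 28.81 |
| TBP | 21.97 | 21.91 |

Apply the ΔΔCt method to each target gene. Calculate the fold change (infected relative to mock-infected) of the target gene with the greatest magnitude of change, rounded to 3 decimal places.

0.049

ESR10: ΔΔCt = (24.57−21.91) − (20.28−21.97) = 2.66 − (-1.69) = 4.35; fold change = 2^-4.35 = 0.049
SERP7: ΔΔCt = (24.37−21.91) − (21.08−21.97) = 2.46 − (-0.89) = 3.35; fold change = 2^-3.35 = 0.098
CASP11: ΔΔCt = (31.28−21.91) − (29.67−21.97) = 9.37 − 7.70 = 1.67; fold change = 2^-1.67 = 0.314
BAX12: ΔΔCt = (28.81−21.91) − (31.33−21.97) = 6.90 − 9.36 = -2.46; fold change = 2^2.46 = 5.502
ESR10 has the largest |ΔΔCt| = 4.35.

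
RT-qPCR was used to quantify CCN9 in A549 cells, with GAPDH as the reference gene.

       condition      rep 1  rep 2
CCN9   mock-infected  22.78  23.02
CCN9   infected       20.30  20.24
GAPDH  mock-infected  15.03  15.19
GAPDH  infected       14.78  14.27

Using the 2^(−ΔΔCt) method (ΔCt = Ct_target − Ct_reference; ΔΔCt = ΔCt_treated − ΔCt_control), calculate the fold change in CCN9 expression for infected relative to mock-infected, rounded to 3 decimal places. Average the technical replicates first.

4.127

Mean Ct: CCN9 mock-infected 22.900; CCN9 infected 20.270; GAPDH mock-infected 15.110; GAPDH infected 14.525
ΔCt(mock-infected) = 22.900 − 15.110 = 7.790
ΔCt(infected) = 20.270 − 14.525 = 5.745
ΔΔCt = 5.745 − 7.790 = -2.045
Fold change = 2^(−(-2.045)) = 2^2.045 = 4.1267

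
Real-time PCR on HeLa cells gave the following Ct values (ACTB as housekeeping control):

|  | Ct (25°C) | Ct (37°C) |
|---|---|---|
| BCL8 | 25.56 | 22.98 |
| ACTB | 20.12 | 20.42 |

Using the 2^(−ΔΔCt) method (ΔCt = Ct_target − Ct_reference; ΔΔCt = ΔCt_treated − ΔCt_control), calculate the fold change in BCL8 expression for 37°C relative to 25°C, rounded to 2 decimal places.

7.36

ΔCt(25°C) = 25.560 − 20.120 = 5.440
ΔCt(37°C) = 22.980 − 20.420 = 2.560
ΔΔCt = 2.560 − 5.440 = -2.880
Fold change = 2^(−(-2.880)) = 2^2.880 = 7.362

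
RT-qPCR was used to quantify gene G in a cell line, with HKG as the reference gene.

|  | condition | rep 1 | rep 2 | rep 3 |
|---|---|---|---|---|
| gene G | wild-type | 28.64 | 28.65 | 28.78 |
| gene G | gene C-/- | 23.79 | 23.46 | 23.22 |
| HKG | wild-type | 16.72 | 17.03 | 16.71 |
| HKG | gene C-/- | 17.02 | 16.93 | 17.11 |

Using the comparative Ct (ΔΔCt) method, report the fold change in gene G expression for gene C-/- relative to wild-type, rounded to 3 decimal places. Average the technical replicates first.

Mean Ct: gene G wild-type 28.690; gene G gene C-/- 23.490; HKG wild-type 16.820; HKG gene C-/- 17.020
ΔCt(wild-type) = 28.690 − 16.820 = 11.870
ΔCt(gene C-/-) = 23.490 − 17.020 = 6.470
ΔΔCt = 6.470 − 11.870 = -5.400
Fold change = 2^(−(-5.400)) = 2^5.400 = 42.2243

42.224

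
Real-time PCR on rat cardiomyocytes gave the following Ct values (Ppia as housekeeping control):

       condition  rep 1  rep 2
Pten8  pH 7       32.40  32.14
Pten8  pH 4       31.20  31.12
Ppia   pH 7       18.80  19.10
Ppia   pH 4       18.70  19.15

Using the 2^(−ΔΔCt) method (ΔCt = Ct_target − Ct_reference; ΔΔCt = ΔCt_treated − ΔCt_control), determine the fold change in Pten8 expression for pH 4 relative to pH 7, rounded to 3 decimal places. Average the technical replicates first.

2.121

Mean Ct: Pten8 pH 7 32.270; Pten8 pH 4 31.160; Ppia pH 7 18.950; Ppia pH 4 18.925
ΔCt(pH 7) = 32.270 − 18.950 = 13.320
ΔCt(pH 4) = 31.160 − 18.925 = 12.235
ΔΔCt = 12.235 − 13.320 = -1.085
Fold change = 2^(−(-1.085)) = 2^1.085 = 2.1214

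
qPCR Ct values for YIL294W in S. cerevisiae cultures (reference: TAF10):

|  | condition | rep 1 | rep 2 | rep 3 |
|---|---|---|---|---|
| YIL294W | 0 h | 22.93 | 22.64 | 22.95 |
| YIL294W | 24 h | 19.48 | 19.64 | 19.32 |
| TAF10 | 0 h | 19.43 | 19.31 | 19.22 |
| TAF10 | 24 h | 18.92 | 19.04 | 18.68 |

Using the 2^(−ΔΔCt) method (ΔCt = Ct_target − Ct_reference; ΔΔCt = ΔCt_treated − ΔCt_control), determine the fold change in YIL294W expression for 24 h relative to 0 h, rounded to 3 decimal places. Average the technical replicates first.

7.568

Mean Ct: YIL294W 0 h 22.840; YIL294W 24 h 19.480; TAF10 0 h 19.320; TAF10 24 h 18.880
ΔCt(0 h) = 22.840 − 19.320 = 3.520
ΔCt(24 h) = 19.480 − 18.880 = 0.600
ΔΔCt = 0.600 − 3.520 = -2.920
Fold change = 2^(−(-2.920)) = 2^2.920 = 7.5685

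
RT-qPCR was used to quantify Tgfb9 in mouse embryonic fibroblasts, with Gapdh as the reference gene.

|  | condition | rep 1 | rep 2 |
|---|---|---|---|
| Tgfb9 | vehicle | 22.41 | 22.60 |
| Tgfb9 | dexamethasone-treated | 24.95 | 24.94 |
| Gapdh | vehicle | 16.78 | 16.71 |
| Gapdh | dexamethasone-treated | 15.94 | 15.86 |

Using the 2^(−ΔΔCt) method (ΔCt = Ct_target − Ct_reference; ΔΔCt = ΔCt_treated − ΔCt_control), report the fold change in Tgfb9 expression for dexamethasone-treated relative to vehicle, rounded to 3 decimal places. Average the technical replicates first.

0.103

Mean Ct: Tgfb9 vehicle 22.505; Tgfb9 dexamethasone-treated 24.945; Gapdh vehicle 16.745; Gapdh dexamethasone-treated 15.900
ΔCt(vehicle) = 22.505 − 16.745 = 5.760
ΔCt(dexamethasone-treated) = 24.945 − 15.900 = 9.045
ΔΔCt = 9.045 − 5.760 = 3.285
Fold change = 2^(−3.285) = 0.1026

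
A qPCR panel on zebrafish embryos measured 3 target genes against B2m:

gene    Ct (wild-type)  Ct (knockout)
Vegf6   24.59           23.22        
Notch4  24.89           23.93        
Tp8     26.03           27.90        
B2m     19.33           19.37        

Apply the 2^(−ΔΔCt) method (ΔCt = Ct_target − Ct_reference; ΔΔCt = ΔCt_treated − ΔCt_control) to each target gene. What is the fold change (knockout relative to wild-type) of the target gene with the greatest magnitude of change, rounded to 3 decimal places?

Vegf6: ΔΔCt = (23.22−19.37) − (24.59−19.33) = 3.85 − 5.26 = -1.41; fold change = 2^1.41 = 2.657
Notch4: ΔΔCt = (23.93−19.37) − (24.89−19.33) = 4.56 − 5.56 = -1.00; fold change = 2^1.00 = 2.000
Tp8: ΔΔCt = (27.90−19.37) − (26.03−19.33) = 8.53 − 6.70 = 1.83; fold change = 2^-1.83 = 0.281
Tp8 has the largest |ΔΔCt| = 1.83.

0.281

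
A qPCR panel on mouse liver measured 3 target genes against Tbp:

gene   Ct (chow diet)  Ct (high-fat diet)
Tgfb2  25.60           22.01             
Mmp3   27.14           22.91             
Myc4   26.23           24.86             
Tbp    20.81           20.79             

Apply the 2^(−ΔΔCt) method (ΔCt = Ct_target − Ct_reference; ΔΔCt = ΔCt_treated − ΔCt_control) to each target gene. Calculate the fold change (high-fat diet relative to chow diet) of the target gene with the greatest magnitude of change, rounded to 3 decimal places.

Tgfb2: ΔΔCt = (22.01−20.79) − (25.60−20.81) = 1.22 − 4.79 = -3.57; fold change = 2^3.57 = 11.876
Mmp3: ΔΔCt = (22.91−20.79) − (27.14−20.81) = 2.12 − 6.33 = -4.21; fold change = 2^4.21 = 18.507
Myc4: ΔΔCt = (24.86−20.79) − (26.23−20.81) = 4.07 − 5.42 = -1.35; fold change = 2^1.35 = 2.549
Mmp3 has the largest |ΔΔCt| = 4.21.

18.507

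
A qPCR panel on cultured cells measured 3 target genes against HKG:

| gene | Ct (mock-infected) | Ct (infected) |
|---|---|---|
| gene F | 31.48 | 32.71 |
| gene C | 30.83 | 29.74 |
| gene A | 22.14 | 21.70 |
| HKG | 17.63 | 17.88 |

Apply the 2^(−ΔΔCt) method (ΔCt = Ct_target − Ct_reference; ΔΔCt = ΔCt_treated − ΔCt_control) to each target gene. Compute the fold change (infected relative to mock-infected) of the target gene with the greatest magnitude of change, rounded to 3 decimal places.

gene F: ΔΔCt = (32.71−17.88) − (31.48−17.63) = 14.83 − 13.85 = 0.98; fold change = 2^-0.98 = 0.507
gene C: ΔΔCt = (29.74−17.88) − (30.83−17.63) = 11.86 − 13.20 = -1.34; fold change = 2^1.34 = 2.532
gene A: ΔΔCt = (21.70−17.88) − (22.14−17.63) = 3.82 − 4.51 = -0.69; fold change = 2^0.69 = 1.613
gene C has the largest |ΔΔCt| = 1.34.

2.532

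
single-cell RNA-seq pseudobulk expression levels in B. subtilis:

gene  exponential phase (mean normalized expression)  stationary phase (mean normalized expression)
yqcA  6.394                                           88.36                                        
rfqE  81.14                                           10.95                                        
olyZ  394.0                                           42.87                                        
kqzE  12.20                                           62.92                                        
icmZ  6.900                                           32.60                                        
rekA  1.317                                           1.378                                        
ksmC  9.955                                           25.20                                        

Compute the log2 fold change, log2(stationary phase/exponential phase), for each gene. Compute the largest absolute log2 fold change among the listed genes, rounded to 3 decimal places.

log2(88.36/6.394) = 3.789  (yqcA)
log2(10.95/81.14) = -2.889  (rfqE)
log2(42.87/394.0) = -3.200  (olyZ)
log2(62.92/12.20) = 2.367  (kqzE)
log2(32.60/6.900) = 2.240  (icmZ)
log2(1.378/1.317) = 0.065  (rekA)
log2(25.20/9.955) = 1.340  (ksmC)
The largest magnitude belongs to yqcA.

3.789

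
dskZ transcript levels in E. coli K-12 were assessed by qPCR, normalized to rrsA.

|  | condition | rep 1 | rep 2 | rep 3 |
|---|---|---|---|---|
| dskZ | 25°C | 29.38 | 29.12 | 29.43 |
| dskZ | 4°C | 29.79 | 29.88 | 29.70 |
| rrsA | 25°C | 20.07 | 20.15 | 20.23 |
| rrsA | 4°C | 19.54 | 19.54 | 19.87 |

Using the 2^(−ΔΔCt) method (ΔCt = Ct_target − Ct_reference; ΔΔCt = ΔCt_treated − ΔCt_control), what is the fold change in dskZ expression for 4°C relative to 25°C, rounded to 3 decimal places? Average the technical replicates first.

Mean Ct: dskZ 25°C 29.310; dskZ 4°C 29.790; rrsA 25°C 20.150; rrsA 4°C 19.650
ΔCt(25°C) = 29.310 − 20.150 = 9.160
ΔCt(4°C) = 29.790 − 19.650 = 10.140
ΔΔCt = 10.140 − 9.160 = 0.980
Fold change = 2^(−0.980) = 0.5070

0.507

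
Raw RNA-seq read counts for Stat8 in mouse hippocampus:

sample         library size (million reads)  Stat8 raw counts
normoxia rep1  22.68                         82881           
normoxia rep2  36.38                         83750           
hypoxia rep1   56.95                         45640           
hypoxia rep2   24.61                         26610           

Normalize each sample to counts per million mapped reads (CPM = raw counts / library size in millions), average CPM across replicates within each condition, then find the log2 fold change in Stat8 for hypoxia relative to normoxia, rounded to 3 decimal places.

CPM(normoxia rep1) = 82881 / 22.68 = 3654.3651
CPM(normoxia rep2) = 83750 / 36.38 = 2302.0891
CPM(hypoxia rep1) = 45640 / 56.95 = 801.4047
CPM(hypoxia rep2) = 26610 / 24.61 = 1081.2678
mean CPM(normoxia) = 2978.2271; mean CPM(hypoxia) = 941.3363
Fold change = 941.3363 / 2978.2271 = 0.31607
log2(0.31607) = -1.6617

-1.662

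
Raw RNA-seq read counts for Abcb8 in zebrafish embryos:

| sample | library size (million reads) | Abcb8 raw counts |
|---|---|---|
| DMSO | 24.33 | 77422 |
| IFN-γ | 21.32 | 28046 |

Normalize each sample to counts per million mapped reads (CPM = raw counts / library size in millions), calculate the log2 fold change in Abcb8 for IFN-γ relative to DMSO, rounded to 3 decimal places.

CPM(DMSO) = 77422 / 24.33 = 3182.1619
CPM(IFN-γ) = 28046 / 21.32 = 1315.4784
Fold change = 1315.4784 / 3182.1619 = 0.41339
log2(0.41339) = -1.2744

-1.274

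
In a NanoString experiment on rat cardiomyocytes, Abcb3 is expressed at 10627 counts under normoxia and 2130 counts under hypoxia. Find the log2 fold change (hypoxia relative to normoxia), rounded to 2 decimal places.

-2.32

Fold change = 2130 / 10627 = 0.2004
log2(0.2004) = -2.319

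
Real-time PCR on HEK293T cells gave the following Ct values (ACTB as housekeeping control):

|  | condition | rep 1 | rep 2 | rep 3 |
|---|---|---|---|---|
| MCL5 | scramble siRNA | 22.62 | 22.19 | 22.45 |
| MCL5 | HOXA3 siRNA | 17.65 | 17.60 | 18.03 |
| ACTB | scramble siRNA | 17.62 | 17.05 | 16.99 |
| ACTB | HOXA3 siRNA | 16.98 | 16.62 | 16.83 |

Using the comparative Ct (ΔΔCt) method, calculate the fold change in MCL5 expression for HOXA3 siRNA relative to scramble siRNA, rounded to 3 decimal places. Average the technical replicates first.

19.027

Mean Ct: MCL5 scramble siRNA 22.420; MCL5 HOXA3 siRNA 17.760; ACTB scramble siRNA 17.220; ACTB HOXA3 siRNA 16.810
ΔCt(scramble siRNA) = 22.420 − 17.220 = 5.200
ΔCt(HOXA3 siRNA) = 17.760 − 16.810 = 0.950
ΔΔCt = 0.950 − 5.200 = -4.250
Fold change = 2^(−(-4.250)) = 2^4.250 = 19.0273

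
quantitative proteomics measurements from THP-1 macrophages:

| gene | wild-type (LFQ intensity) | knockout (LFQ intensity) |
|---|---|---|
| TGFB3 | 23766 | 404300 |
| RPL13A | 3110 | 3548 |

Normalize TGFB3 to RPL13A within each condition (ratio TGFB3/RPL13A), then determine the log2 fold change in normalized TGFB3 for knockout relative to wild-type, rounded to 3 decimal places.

TGFB3/RPL13A (wild-type) = 23766 / 3110 = 7.6418
TGFB3/RPL13A (knockout) = 404300 / 3548 = 113.95
Fold change = 113.95 / 7.6418 = 14.9116
log2(14.9116) = 3.8984

3.898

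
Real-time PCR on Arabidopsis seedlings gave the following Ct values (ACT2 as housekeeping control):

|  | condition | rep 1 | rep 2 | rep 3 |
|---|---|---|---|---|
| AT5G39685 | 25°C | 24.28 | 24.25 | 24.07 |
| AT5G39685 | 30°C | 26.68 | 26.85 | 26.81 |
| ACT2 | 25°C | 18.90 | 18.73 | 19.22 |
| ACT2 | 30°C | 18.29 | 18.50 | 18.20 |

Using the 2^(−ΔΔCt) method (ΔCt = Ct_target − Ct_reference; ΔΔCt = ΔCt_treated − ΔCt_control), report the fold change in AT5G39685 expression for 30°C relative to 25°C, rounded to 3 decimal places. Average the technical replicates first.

0.109

Mean Ct: AT5G39685 25°C 24.200; AT5G39685 30°C 26.780; ACT2 25°C 18.950; ACT2 30°C 18.330
ΔCt(25°C) = 24.200 − 18.950 = 5.250
ΔCt(30°C) = 26.780 − 18.330 = 8.450
ΔΔCt = 8.450 − 5.250 = 3.200
Fold change = 2^(−3.200) = 0.1088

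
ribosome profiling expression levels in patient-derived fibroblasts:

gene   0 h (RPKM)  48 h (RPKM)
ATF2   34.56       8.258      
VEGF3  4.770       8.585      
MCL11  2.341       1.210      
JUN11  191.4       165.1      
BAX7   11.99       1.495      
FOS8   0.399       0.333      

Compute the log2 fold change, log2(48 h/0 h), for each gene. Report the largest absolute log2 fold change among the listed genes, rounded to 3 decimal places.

log2(8.258/34.56) = -2.065  (ATF2)
log2(8.585/4.770) = 0.848  (VEGF3)
log2(1.210/2.341) = -0.952  (MCL11)
log2(165.1/191.4) = -0.213  (JUN11)
log2(1.495/11.99) = -3.004  (BAX7)
log2(0.333/0.399) = -0.261  (FOS8)
The largest magnitude belongs to BAX7.

3.004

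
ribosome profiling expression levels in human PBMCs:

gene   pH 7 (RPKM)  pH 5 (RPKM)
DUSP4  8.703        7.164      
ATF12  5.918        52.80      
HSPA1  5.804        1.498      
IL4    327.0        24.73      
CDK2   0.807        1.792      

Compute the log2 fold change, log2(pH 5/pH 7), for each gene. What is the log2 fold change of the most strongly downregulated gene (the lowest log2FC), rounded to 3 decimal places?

-3.725

log2(7.164/8.703) = -0.281  (DUSP4)
log2(52.80/5.918) = 3.157  (ATF12)
log2(1.498/5.804) = -1.954  (HSPA1)
log2(24.73/327.0) = -3.725  (IL4)
log2(1.792/0.807) = 1.151  (CDK2)
IL4 is most strongly downregulated.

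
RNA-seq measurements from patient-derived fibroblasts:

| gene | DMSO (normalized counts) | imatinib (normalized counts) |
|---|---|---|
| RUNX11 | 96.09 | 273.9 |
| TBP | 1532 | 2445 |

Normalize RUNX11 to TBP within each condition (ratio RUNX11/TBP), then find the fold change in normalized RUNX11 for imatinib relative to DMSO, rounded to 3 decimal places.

1.786

RUNX11/TBP (DMSO) = 96.09 / 1532 = 0.062722
RUNX11/TBP (imatinib) = 273.9 / 2445 = 0.11202
Fold change = 0.11202 / 0.062722 = 1.7861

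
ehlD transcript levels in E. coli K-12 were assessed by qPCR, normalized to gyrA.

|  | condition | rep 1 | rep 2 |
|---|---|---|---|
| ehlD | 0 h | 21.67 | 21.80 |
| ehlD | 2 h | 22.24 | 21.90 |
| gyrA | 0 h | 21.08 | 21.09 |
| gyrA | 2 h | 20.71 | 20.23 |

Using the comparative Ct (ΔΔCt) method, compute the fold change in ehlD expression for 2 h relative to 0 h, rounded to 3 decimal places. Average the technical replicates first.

Mean Ct: ehlD 0 h 21.735; ehlD 2 h 22.070; gyrA 0 h 21.085; gyrA 2 h 20.470
ΔCt(0 h) = 21.735 − 21.085 = 0.650
ΔCt(2 h) = 22.070 − 20.470 = 1.600
ΔΔCt = 1.600 − 0.650 = 0.950
Fold change = 2^(−0.950) = 0.5176

0.518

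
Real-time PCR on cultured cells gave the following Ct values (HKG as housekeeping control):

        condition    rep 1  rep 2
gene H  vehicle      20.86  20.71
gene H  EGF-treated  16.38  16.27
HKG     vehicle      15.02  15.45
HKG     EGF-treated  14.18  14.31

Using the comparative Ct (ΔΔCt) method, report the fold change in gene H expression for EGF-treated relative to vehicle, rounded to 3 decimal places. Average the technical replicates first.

11.081

Mean Ct: gene H vehicle 20.785; gene H EGF-treated 16.325; HKG vehicle 15.235; HKG EGF-treated 14.245
ΔCt(vehicle) = 20.785 − 15.235 = 5.550
ΔCt(EGF-treated) = 16.325 − 14.245 = 2.080
ΔΔCt = 2.080 − 5.550 = -3.470
Fold change = 2^(−(-3.470)) = 2^3.470 = 11.0809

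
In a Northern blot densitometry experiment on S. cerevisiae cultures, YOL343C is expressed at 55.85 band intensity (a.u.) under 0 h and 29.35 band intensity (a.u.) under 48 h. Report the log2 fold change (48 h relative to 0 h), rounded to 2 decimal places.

-0.93

Fold change = 29.35 / 55.85 = 0.5255
log2(0.5255) = -0.928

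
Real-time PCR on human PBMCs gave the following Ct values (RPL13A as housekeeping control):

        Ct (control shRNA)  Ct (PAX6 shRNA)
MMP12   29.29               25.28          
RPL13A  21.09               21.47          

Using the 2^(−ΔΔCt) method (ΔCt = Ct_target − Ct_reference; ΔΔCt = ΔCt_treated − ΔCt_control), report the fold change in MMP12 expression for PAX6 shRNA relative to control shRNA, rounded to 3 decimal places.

ΔCt(control shRNA) = 29.290 − 21.090 = 8.200
ΔCt(PAX6 shRNA) = 25.280 − 21.470 = 3.810
ΔΔCt = 3.810 − 8.200 = -4.390
Fold change = 2^(−(-4.390)) = 2^4.390 = 20.9663

20.966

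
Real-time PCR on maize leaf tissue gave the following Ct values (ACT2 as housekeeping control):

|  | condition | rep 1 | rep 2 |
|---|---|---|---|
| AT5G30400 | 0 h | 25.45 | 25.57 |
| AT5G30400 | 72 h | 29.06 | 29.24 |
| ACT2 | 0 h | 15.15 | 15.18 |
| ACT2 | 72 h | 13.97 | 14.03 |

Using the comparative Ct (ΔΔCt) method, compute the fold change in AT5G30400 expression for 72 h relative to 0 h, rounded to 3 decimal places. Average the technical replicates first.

0.036

Mean Ct: AT5G30400 0 h 25.510; AT5G30400 72 h 29.150; ACT2 0 h 15.165; ACT2 72 h 14.000
ΔCt(0 h) = 25.510 − 15.165 = 10.345
ΔCt(72 h) = 29.150 − 14.000 = 15.150
ΔΔCt = 15.150 − 10.345 = 4.805
Fold change = 2^(−4.805) = 0.0358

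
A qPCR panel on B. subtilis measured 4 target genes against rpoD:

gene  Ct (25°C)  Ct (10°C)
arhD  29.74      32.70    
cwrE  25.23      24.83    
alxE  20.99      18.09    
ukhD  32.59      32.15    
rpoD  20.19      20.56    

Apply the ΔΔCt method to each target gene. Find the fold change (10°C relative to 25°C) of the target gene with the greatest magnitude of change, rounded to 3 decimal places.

9.646

arhD: ΔΔCt = (32.70−20.56) − (29.74−20.19) = 12.14 − 9.55 = 2.59; fold change = 2^-2.59 = 0.166
cwrE: ΔΔCt = (24.83−20.56) − (25.23−20.19) = 4.27 − 5.04 = -0.77; fold change = 2^0.77 = 1.705
alxE: ΔΔCt = (18.09−20.56) − (20.99−20.19) = -2.47 − 0.80 = -3.27; fold change = 2^3.27 = 9.646
ukhD: ΔΔCt = (32.15−20.56) − (32.59−20.19) = 11.59 − 12.40 = -0.81; fold change = 2^0.81 = 1.753
alxE has the largest |ΔΔCt| = 3.27.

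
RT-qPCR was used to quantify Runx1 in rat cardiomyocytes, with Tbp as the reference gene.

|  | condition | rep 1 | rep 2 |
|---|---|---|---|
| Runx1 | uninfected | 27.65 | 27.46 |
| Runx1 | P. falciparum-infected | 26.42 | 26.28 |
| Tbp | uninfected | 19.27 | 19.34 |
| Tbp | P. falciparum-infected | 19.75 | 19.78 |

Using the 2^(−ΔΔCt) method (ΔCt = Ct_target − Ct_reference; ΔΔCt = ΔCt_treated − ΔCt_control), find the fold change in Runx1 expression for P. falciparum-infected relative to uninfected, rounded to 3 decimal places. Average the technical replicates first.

Mean Ct: Runx1 uninfected 27.555; Runx1 P. falciparum-infected 26.350; Tbp uninfected 19.305; Tbp P. falciparum-infected 19.765
ΔCt(uninfected) = 27.555 − 19.305 = 8.250
ΔCt(P. falciparum-infected) = 26.350 − 19.765 = 6.585
ΔΔCt = 6.585 − 8.250 = -1.665
Fold change = 2^(−(-1.665)) = 2^1.665 = 3.1711

3.171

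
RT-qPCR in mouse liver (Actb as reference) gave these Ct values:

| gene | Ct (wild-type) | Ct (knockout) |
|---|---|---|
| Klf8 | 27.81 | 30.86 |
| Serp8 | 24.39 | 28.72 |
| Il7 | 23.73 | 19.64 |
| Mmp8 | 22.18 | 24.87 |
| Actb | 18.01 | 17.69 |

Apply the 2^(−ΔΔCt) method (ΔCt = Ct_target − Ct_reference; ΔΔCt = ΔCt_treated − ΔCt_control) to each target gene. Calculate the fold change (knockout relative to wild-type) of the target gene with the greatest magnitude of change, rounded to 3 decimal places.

Klf8: ΔΔCt = (30.86−17.69) − (27.81−18.01) = 13.17 − 9.80 = 3.37; fold change = 2^-3.37 = 0.097
Serp8: ΔΔCt = (28.72−17.69) − (24.39−18.01) = 11.03 − 6.38 = 4.65; fold change = 2^-4.65 = 0.040
Il7: ΔΔCt = (19.64−17.69) − (23.73−18.01) = 1.95 − 5.72 = -3.77; fold change = 2^3.77 = 13.642
Mmp8: ΔΔCt = (24.87−17.69) − (22.18−18.01) = 7.18 − 4.17 = 3.01; fold change = 2^-3.01 = 0.124
Serp8 has the largest |ΔΔCt| = 4.65.

0.040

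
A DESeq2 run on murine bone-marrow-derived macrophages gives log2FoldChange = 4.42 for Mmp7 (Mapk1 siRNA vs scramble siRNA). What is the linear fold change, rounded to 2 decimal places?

Fold change = 2^(4.42) = 21.407

21.41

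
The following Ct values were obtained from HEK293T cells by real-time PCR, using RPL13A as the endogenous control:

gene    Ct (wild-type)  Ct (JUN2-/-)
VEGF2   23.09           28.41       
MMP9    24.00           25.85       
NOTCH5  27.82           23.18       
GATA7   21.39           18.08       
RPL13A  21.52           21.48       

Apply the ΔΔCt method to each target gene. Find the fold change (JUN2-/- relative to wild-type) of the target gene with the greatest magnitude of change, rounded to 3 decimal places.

0.024

VEGF2: ΔΔCt = (28.41−21.48) − (23.09−21.52) = 6.93 − 1.57 = 5.36; fold change = 2^-5.36 = 0.024
MMP9: ΔΔCt = (25.85−21.48) − (24.00−21.52) = 4.37 − 2.48 = 1.89; fold change = 2^-1.89 = 0.270
NOTCH5: ΔΔCt = (23.18−21.48) − (27.82−21.52) = 1.70 − 6.30 = -4.60; fold change = 2^4.60 = 24.251
GATA7: ΔΔCt = (18.08−21.48) − (21.39−21.52) = -3.40 − (-0.13) = -3.27; fold change = 2^3.27 = 9.646
VEGF2 has the largest |ΔΔCt| = 5.36.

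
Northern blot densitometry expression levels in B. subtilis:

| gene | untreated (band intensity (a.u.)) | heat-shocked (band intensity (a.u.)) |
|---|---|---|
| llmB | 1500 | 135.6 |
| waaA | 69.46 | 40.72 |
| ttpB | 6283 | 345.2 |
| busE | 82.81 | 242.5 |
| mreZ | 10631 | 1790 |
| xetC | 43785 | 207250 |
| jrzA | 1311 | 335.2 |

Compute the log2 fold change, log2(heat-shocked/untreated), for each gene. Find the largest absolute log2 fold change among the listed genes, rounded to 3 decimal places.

4.186

log2(135.6/1500) = -3.468  (llmB)
log2(40.72/69.46) = -0.770  (waaA)
log2(345.2/6283) = -4.186  (ttpB)
log2(242.5/82.81) = 1.550  (busE)
log2(1790/10631) = -2.570  (mreZ)
log2(207250/43785) = 2.243  (xetC)
log2(335.2/1311) = -1.968  (jrzA)
The largest magnitude belongs to ttpB.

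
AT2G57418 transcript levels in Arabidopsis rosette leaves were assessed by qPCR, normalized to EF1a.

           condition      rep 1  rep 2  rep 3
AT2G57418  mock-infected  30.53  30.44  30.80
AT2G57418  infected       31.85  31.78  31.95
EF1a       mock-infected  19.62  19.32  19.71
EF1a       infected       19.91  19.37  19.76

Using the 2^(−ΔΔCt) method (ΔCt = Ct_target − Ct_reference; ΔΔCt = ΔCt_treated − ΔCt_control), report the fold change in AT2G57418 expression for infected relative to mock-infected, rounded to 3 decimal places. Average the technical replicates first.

0.454

Mean Ct: AT2G57418 mock-infected 30.590; AT2G57418 infected 31.860; EF1a mock-infected 19.550; EF1a infected 19.680
ΔCt(mock-infected) = 30.590 − 19.550 = 11.040
ΔCt(infected) = 31.860 − 19.680 = 12.180
ΔΔCt = 12.180 − 11.040 = 1.140
Fold change = 2^(−1.140) = 0.4538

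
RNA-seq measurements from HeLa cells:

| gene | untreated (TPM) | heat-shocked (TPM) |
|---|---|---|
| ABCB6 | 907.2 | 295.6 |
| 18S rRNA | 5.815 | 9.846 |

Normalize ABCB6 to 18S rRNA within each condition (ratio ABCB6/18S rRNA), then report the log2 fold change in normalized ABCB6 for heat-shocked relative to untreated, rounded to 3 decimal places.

-2.378

ABCB6/18S rRNA (untreated) = 907.2 / 5.815 = 156.01
ABCB6/18S rRNA (heat-shocked) = 295.6 / 9.846 = 30.022
Fold change = 30.022 / 156.01 = 0.1924
log2(0.1924) = -2.3775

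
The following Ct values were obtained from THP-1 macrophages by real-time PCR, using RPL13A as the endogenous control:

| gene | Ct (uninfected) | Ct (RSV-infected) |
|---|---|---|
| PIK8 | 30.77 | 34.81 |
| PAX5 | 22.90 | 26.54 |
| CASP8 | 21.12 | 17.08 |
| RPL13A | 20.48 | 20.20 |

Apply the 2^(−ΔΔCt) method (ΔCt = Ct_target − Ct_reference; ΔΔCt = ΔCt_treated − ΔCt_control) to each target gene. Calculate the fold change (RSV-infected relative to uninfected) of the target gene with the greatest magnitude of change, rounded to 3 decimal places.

PIK8: ΔΔCt = (34.81−20.20) − (30.77−20.48) = 14.61 − 10.29 = 4.32; fold change = 2^-4.32 = 0.050
PAX5: ΔΔCt = (26.54−20.20) − (22.90−20.48) = 6.34 − 2.42 = 3.92; fold change = 2^-3.92 = 0.066
CASP8: ΔΔCt = (17.08−20.20) − (21.12−20.48) = -3.12 − 0.64 = -3.76; fold change = 2^3.76 = 13.548
PIK8 has the largest |ΔΔCt| = 4.32.

0.050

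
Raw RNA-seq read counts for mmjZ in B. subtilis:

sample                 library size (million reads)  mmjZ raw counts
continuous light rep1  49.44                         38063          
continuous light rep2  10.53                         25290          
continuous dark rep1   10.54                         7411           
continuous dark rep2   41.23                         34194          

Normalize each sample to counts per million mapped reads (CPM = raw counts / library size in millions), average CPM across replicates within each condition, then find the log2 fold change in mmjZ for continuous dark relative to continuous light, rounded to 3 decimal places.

CPM(continuous light rep1) = 38063 / 49.44 = 769.8827
CPM(continuous light rep2) = 25290 / 10.53 = 2401.7094
CPM(continuous dark rep1) = 7411 / 10.54 = 703.1309
CPM(continuous dark rep2) = 34194 / 41.23 = 829.3476
mean CPM(continuous light) = 1585.7960; mean CPM(continuous dark) = 766.2392
Fold change = 766.2392 / 1585.7960 = 0.48319
log2(0.48319) = -1.0493

-1.049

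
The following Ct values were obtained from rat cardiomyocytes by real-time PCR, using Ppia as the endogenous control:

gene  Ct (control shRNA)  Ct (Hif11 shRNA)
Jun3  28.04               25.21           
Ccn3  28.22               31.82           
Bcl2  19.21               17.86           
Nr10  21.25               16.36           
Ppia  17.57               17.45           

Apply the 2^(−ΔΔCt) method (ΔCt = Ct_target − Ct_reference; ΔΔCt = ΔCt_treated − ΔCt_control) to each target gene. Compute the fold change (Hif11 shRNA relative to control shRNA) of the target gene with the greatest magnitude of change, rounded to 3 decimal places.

Jun3: ΔΔCt = (25.21−17.45) − (28.04−17.57) = 7.76 − 10.47 = -2.71; fold change = 2^2.71 = 6.543
Ccn3: ΔΔCt = (31.82−17.45) − (28.22−17.57) = 14.37 − 10.65 = 3.72; fold change = 2^-3.72 = 0.076
Bcl2: ΔΔCt = (17.86−17.45) − (19.21−17.57) = 0.41 − 1.64 = -1.23; fold change = 2^1.23 = 2.346
Nr10: ΔΔCt = (16.36−17.45) − (21.25−17.57) = -1.09 − 3.68 = -4.77; fold change = 2^4.77 = 27.284
Nr10 has the largest |ΔΔCt| = 4.77.

27.284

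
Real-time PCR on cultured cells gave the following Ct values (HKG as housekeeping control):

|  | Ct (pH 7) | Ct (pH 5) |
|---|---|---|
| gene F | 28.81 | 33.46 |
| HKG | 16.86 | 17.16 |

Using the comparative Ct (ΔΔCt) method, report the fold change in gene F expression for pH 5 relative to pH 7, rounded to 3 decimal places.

ΔCt(pH 7) = 28.810 − 16.860 = 11.950
ΔCt(pH 5) = 33.460 − 17.160 = 16.300
ΔΔCt = 16.300 − 11.950 = 4.350
Fold change = 2^(−4.350) = 0.0490

0.049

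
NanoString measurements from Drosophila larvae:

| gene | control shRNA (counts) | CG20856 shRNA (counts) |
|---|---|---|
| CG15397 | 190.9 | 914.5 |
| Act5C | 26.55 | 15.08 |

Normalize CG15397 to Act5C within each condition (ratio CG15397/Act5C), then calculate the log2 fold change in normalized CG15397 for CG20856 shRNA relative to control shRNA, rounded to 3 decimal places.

CG15397/Act5C (control shRNA) = 190.9 / 26.55 = 7.1902
CG15397/Act5C (CG20856 shRNA) = 914.5 / 15.08 = 60.643
Fold change = 60.643 / 7.1902 = 8.4341
log2(8.4341) = 3.0762

3.076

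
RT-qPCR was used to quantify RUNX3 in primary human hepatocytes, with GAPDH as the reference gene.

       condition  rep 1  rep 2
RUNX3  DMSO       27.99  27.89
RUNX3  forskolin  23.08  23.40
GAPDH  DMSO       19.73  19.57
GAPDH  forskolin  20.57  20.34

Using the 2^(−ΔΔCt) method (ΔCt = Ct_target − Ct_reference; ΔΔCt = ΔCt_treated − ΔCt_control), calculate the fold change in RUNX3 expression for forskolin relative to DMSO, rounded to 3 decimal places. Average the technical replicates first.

45.412

Mean Ct: RUNX3 DMSO 27.940; RUNX3 forskolin 23.240; GAPDH DMSO 19.650; GAPDH forskolin 20.455
ΔCt(DMSO) = 27.940 − 19.650 = 8.290
ΔCt(forskolin) = 23.240 − 20.455 = 2.785
ΔΔCt = 2.785 − 8.290 = -5.505
Fold change = 2^(−(-5.505)) = 2^5.505 = 45.4119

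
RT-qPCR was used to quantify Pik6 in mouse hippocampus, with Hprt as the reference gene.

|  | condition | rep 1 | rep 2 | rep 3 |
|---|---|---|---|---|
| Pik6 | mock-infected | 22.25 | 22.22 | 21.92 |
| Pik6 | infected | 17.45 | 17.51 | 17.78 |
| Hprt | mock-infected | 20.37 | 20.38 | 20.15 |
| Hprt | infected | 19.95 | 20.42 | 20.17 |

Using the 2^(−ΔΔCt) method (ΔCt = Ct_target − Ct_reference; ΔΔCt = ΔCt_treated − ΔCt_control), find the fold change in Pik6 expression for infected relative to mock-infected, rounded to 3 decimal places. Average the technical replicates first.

21.556

Mean Ct: Pik6 mock-infected 22.130; Pik6 infected 17.580; Hprt mock-infected 20.300; Hprt infected 20.180
ΔCt(mock-infected) = 22.130 − 20.300 = 1.830
ΔCt(infected) = 17.580 − 20.180 = -2.600
ΔΔCt = -2.600 − 1.830 = -4.430
Fold change = 2^(−(-4.430)) = 2^4.430 = 21.5557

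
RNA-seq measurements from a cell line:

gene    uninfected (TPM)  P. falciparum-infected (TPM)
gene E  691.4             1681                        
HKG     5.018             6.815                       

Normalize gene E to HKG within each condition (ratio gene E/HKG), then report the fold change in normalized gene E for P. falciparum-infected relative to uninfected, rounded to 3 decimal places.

1.790

gene E/HKG (uninfected) = 691.4 / 5.018 = 137.78
gene E/HKG (P. falciparum-infected) = 1681 / 6.815 = 246.66
Fold change = 246.66 / 137.78 = 1.7902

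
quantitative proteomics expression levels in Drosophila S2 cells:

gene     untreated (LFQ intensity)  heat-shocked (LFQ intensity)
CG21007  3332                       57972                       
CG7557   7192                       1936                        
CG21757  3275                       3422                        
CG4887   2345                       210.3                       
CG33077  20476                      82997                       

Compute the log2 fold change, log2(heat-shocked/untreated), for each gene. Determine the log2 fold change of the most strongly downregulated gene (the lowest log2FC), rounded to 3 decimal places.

-3.479

log2(57972/3332) = 4.121  (CG21007)
log2(1936/7192) = -1.893  (CG7557)
log2(3422/3275) = 0.063  (CG21757)
log2(210.3/2345) = -3.479  (CG4887)
log2(82997/20476) = 2.019  (CG33077)
CG4887 is most strongly downregulated.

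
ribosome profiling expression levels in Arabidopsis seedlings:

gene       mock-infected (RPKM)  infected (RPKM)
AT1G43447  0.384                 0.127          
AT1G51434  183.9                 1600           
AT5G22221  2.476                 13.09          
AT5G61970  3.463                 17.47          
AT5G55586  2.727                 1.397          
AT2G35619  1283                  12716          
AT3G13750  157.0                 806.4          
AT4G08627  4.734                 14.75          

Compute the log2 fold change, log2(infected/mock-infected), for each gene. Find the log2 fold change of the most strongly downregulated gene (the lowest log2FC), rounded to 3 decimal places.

log2(0.127/0.384) = -1.596  (AT1G43447)
log2(1600/183.9) = 3.121  (AT1G51434)
log2(13.09/2.476) = 2.402  (AT5G22221)
log2(17.47/3.463) = 2.335  (AT5G61970)
log2(1.397/2.727) = -0.965  (AT5G55586)
log2(12716/1283) = 3.309  (AT2G35619)
log2(806.4/157.0) = 2.361  (AT3G13750)
log2(14.75/4.734) = 1.640  (AT4G08627)
AT1G43447 is most strongly downregulated.

-1.596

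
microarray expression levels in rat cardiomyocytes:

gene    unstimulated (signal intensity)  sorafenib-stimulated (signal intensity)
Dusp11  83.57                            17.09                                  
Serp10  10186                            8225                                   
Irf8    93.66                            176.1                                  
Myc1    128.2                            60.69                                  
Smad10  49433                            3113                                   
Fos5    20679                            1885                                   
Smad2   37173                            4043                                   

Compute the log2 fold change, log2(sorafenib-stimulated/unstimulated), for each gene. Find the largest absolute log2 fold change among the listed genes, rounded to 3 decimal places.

log2(17.09/83.57) = -2.290  (Dusp11)
log2(8225/10186) = -0.309  (Serp10)
log2(176.1/93.66) = 0.911  (Irf8)
log2(60.69/128.2) = -1.079  (Myc1)
log2(3113/49433) = -3.989  (Smad10)
log2(1885/20679) = -3.456  (Fos5)
log2(4043/37173) = -3.201  (Smad2)
The largest magnitude belongs to Smad10.

3.989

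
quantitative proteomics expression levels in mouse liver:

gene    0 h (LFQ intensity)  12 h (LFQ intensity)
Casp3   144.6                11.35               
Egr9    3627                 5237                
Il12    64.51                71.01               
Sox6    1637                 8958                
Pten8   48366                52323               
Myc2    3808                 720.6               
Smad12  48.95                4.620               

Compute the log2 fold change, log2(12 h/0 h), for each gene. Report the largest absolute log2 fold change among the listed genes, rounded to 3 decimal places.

log2(11.35/144.6) = -3.671  (Casp3)
log2(5237/3627) = 0.530  (Egr9)
log2(71.01/64.51) = 0.138  (Il12)
log2(8958/1637) = 2.452  (Sox6)
log2(52323/48366) = 0.113  (Pten8)
log2(720.6/3808) = -2.402  (Myc2)
log2(4.620/48.95) = -3.405  (Smad12)
The largest magnitude belongs to Casp3.

3.671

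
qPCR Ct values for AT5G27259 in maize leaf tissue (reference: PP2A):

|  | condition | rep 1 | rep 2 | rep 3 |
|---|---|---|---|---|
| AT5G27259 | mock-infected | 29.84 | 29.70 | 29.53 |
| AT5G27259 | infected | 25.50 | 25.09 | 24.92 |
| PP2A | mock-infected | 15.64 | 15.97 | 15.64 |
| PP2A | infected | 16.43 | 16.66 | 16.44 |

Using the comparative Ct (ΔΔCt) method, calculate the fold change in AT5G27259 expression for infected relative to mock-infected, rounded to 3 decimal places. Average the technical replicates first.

38.854

Mean Ct: AT5G27259 mock-infected 29.690; AT5G27259 infected 25.170; PP2A mock-infected 15.750; PP2A infected 16.510
ΔCt(mock-infected) = 29.690 − 15.750 = 13.940
ΔCt(infected) = 25.170 − 16.510 = 8.660
ΔΔCt = 8.660 − 13.940 = -5.280
Fold change = 2^(−(-5.280)) = 2^5.280 = 38.8542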